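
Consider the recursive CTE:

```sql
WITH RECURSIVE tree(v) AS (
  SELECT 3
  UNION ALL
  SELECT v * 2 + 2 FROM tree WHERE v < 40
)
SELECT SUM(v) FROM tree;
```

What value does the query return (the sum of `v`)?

145

Base: v=3.
Iteration 1: 3 < 40 holds -> v = 3 * 2 + 2 = 8.
Iteration 2: 8 < 40 holds -> v = 8 * 2 + 2 = 18.
Iteration 3: 18 < 40 holds -> v = 18 * 2 + 2 = 38.
Iteration 4: 38 < 40 holds -> v = 38 * 2 + 2 = 78.
Iteration 5: 78 < 40 fails; recursion stops.
SUM(v) = 3 + 8 + 18 + 38 + 78 = 145.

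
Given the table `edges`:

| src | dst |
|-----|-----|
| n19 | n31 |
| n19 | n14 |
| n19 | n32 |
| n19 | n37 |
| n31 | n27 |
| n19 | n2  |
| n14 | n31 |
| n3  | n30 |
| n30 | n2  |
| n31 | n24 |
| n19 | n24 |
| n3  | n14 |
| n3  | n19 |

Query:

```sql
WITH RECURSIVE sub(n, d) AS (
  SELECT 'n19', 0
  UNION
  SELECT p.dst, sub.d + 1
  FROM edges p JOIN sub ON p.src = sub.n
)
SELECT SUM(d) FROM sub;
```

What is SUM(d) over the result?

18

Base: (n19, d=0).
Iteration 1: edges from {n19} -> (n14, d=1), (n2, d=1), (n24, d=1), (n31, d=1), (n32, d=1), (n37, d=1).
Iteration 2: edges from {n14,n2,n24,n31,n32,n37} -> (n24, d=2), (n27, d=2), (n31, d=2).
Iteration 3: edges from {n24,n27,n31} -> (n24, d=3), (n27, d=3).
Iteration 4: no outgoing edges from {n24,n27}; recursion stops.
SUM(d) = 0 + 1 + 1 + 1 + 1 + 1 + 1 + 2 + 2 + 2 + 3 + 3 = 18.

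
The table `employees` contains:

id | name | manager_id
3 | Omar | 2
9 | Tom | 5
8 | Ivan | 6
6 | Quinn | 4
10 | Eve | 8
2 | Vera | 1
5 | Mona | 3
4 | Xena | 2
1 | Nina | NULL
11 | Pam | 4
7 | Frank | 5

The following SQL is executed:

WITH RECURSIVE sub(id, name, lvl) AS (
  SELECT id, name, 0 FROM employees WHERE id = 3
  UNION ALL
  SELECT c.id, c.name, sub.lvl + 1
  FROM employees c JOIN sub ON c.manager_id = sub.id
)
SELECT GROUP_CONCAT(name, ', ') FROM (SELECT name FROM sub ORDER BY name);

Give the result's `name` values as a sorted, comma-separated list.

Frank, Mona, Omar, Tom

Base: id=3 (Omar) at lvl 0.
Iteration 1: rows with manager_id in {3} -> Mona (id 5, lvl 1).
Iteration 2: rows with manager_id in {5} -> Frank (id 7, lvl 2), Tom (id 9, lvl 2).
Iteration 3: no rows with manager_id in {7,9}; recursion stops.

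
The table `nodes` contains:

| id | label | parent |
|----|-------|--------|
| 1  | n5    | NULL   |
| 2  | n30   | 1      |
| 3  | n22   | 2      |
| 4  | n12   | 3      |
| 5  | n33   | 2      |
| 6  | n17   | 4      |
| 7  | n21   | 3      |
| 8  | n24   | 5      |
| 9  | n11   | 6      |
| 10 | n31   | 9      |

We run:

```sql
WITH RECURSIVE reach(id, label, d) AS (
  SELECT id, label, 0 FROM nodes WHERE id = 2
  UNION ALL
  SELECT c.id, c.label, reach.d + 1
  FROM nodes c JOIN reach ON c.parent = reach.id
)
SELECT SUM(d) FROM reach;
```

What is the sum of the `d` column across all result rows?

Base: id=2 (n30) at d 0.
Iteration 1: rows with parent in {2} -> n22 (id 3, d 1), n33 (id 5, d 1).
Iteration 2: rows with parent in {3,5} -> n12 (id 4, d 2), n21 (id 7, d 2), n24 (id 8, d 2).
Iteration 3: rows with parent in {4,7,8} -> n17 (id 6, d 3).
Iteration 4: rows with parent in {6} -> n11 (id 9, d 4).
Iteration 5: rows with parent in {9} -> n31 (id 10, d 5).
Iteration 6: no rows with parent in {10}; recursion stops.
SUM(d) = 0 + 1 + 1 + 2 + 2 + 2 + 3 + 4 + 5 = 20.

20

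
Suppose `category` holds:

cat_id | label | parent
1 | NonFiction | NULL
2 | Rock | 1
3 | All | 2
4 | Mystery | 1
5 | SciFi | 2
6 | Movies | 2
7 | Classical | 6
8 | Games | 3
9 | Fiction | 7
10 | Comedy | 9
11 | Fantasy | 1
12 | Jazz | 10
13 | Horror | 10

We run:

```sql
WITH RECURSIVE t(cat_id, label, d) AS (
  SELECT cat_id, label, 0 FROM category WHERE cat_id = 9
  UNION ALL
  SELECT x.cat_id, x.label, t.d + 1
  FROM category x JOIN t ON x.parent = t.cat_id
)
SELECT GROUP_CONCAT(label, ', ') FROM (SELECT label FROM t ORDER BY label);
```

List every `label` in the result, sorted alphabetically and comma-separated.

Base: cat_id=9 (Fiction) at d 0.
Iteration 1: rows with parent in {9} -> Comedy (id 10, d 1).
Iteration 2: rows with parent in {10} -> Jazz (id 12, d 2), Horror (id 13, d 2).
Iteration 3: no rows with parent in {12,13}; recursion stops.

Comedy, Fiction, Horror, Jazz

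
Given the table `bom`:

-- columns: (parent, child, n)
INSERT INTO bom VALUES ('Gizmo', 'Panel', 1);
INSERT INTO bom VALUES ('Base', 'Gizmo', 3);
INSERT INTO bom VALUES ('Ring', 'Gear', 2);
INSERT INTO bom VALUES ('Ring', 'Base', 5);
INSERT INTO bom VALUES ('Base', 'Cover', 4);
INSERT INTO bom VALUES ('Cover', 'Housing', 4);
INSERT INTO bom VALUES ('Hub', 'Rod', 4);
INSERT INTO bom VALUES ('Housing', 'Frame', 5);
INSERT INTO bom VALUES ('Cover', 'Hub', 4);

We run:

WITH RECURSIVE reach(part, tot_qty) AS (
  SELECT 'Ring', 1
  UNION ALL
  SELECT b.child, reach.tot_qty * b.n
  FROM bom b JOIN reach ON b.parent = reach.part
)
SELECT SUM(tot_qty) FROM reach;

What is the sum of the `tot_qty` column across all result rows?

938

Base: (Ring, tot_qty=1).
Iteration 1: components of {Ring} -> Base = 1*5 = 5, Gear = 1*2 = 2.
Iteration 2: components of {Base,Gear} -> Cover = 5*4 = 20, Gizmo = 5*3 = 15.
Iteration 3: components of {Cover,Gizmo} -> Housing = 20*4 = 80, Hub = 20*4 = 80, Panel = 15*1 = 15.
Iteration 4: components of {Housing,Hub,Panel} -> Frame = 80*5 = 400, Rod = 80*4 = 320.
Iteration 5: no further components; recursion stops.
SUM(tot_qty) = 1 + 5 + 2 + 15 + 20 + 15 + 80 + 80 + 320 + 400 = 938.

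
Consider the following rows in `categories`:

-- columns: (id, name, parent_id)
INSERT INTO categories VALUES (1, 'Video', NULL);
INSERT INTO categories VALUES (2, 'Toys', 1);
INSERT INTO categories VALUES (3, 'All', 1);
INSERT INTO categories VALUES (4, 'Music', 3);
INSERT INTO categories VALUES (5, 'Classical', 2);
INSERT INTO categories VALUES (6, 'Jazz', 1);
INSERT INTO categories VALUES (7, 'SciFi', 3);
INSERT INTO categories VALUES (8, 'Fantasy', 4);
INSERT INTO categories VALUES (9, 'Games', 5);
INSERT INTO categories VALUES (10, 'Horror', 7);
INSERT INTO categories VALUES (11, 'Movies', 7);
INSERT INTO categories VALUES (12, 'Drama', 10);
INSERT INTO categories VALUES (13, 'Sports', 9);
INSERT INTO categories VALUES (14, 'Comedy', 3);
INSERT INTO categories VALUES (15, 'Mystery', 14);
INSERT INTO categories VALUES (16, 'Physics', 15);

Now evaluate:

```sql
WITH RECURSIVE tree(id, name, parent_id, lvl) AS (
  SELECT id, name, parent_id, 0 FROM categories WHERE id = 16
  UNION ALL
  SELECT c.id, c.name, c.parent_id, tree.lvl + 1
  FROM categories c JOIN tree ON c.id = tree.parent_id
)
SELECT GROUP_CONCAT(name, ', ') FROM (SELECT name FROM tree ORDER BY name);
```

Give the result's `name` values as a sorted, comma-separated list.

Base: id=16 (Physics), parent_id=15, lvl 0.
Iteration 1: join on id=15 -> Mystery (id 15, parent_id=14, lvl 1).
Iteration 2: join on id=14 -> Comedy (id 14, parent_id=3, lvl 2).
Iteration 3: join on id=3 -> All (id 3, parent_id=1, lvl 3).
Iteration 4: join on id=1 -> Video (id 1, parent_id=NULL, lvl 4).
Iteration 5: parent_id is NULL; no match; recursion stops.

All, Comedy, Mystery, Physics, Video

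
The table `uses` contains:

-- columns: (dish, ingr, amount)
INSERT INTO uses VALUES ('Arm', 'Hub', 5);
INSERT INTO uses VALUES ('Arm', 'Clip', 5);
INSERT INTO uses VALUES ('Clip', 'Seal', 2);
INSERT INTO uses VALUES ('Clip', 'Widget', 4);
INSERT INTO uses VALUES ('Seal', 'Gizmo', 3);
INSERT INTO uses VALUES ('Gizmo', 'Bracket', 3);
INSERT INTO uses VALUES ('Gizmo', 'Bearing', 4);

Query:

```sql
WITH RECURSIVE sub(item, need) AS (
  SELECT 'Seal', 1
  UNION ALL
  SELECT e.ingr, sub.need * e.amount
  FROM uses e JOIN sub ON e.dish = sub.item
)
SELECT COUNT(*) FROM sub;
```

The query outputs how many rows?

4

Base: (Seal, need=1).
Iteration 1: components of {Seal} -> Gizmo = 1*3 = 3.
Iteration 2: components of {Gizmo} -> Bearing = 3*4 = 12, Bracket = 3*3 = 9.
Iteration 3: no further components; recursion stops.
Total rows emitted: 4.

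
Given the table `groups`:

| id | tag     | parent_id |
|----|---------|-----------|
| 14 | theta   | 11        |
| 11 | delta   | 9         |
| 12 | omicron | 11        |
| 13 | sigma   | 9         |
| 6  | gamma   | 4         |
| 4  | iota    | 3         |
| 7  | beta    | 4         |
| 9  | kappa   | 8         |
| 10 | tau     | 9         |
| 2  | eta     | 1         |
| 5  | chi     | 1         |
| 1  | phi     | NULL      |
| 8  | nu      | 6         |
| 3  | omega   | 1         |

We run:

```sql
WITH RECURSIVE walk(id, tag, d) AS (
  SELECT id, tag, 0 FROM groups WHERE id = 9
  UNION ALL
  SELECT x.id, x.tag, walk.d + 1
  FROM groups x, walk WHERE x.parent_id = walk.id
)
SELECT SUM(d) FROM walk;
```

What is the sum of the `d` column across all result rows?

Base: id=9 (kappa) at d 0.
Iteration 1: rows with parent_id in {9} -> tau (id 10, d 1), delta (id 11, d 1), sigma (id 13, d 1).
Iteration 2: rows with parent_id in {10,11,13} -> omicron (id 12, d 2), theta (id 14, d 2).
Iteration 3: no rows with parent_id in {12,14}; recursion stops.
SUM(d) = 0 + 1 + 1 + 1 + 2 + 2 = 7.

7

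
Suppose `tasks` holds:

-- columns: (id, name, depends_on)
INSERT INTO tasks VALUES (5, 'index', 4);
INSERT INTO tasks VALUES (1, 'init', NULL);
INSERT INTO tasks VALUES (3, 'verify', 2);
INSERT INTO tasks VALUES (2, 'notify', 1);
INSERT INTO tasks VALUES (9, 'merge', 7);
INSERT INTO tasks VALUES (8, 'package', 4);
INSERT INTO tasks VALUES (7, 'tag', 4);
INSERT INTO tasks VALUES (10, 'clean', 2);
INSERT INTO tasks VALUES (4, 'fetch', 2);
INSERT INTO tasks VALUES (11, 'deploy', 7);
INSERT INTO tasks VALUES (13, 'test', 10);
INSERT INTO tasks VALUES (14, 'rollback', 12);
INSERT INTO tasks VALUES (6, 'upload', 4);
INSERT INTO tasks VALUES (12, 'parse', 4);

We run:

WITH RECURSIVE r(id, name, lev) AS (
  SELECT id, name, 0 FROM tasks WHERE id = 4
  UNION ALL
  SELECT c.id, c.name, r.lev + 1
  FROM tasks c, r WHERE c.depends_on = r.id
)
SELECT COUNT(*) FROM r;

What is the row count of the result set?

9

Base: id=4 (fetch) at lev 0.
Iteration 1: rows with depends_on in {4} -> index (id 5, lev 1), upload (id 6, lev 1), tag (id 7, lev 1), package (id 8, lev 1), parse (id 12, lev 1).
Iteration 2: rows with depends_on in {5,6,7,8,12} -> merge (id 9, lev 2), deploy (id 11, lev 2), rollback (id 14, lev 2).
Iteration 3: no rows with depends_on in {9,11,14}; recursion stops.
Total rows emitted: 9.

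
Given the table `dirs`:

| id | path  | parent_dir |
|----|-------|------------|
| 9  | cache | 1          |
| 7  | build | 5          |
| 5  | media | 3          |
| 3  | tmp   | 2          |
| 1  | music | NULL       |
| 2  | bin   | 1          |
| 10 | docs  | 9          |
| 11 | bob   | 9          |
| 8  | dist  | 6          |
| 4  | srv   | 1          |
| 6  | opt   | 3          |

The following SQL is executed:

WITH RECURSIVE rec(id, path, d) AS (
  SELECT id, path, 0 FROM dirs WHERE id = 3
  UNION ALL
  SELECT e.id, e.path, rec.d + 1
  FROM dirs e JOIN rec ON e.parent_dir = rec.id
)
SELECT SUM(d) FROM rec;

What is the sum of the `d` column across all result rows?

6

Base: id=3 (tmp) at d 0.
Iteration 1: rows with parent_dir in {3} -> media (id 5, d 1), opt (id 6, d 1).
Iteration 2: rows with parent_dir in {5,6} -> build (id 7, d 2), dist (id 8, d 2).
Iteration 3: no rows with parent_dir in {7,8}; recursion stops.
SUM(d) = 0 + 1 + 1 + 2 + 2 = 6.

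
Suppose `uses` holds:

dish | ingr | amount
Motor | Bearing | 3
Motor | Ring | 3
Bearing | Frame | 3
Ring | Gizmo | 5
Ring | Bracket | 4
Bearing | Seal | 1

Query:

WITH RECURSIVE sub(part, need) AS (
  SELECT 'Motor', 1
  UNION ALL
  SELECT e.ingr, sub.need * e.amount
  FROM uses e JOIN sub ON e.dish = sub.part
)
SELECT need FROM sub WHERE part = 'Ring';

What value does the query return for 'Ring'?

3

Base: (Motor, need=1).
Iteration 1: components of {Motor} -> Bearing = 1*3 = 3, Ring = 1*3 = 3.
Iteration 2: components of {Bearing,Ring} -> Bracket = 3*4 = 12, Frame = 3*3 = 9, Gizmo = 3*5 = 15, Seal = 3*1 = 3.
Iteration 3: no further components; recursion stops.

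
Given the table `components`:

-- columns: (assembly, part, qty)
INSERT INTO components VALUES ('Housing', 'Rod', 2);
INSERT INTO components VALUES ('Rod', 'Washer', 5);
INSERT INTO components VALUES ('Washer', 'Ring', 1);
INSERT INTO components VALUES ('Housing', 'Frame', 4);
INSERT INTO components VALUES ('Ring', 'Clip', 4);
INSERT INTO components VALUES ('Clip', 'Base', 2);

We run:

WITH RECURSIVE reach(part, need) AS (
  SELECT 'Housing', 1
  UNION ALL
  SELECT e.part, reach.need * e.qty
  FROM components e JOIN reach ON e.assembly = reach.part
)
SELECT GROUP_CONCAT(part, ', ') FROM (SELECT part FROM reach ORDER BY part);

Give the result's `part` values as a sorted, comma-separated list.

Base, Clip, Frame, Housing, Ring, Rod, Washer

Base: (Housing, need=1).
Iteration 1: components of {Housing} -> Frame = 1*4 = 4, Rod = 1*2 = 2.
Iteration 2: components of {Frame,Rod} -> Washer = 2*5 = 10.
Iteration 3: components of {Washer} -> Ring = 10*1 = 10.
Iteration 4: components of {Ring} -> Clip = 10*4 = 40.
Iteration 5: components of {Clip} -> Base = 40*2 = 80.
Iteration 6: no further components; recursion stops.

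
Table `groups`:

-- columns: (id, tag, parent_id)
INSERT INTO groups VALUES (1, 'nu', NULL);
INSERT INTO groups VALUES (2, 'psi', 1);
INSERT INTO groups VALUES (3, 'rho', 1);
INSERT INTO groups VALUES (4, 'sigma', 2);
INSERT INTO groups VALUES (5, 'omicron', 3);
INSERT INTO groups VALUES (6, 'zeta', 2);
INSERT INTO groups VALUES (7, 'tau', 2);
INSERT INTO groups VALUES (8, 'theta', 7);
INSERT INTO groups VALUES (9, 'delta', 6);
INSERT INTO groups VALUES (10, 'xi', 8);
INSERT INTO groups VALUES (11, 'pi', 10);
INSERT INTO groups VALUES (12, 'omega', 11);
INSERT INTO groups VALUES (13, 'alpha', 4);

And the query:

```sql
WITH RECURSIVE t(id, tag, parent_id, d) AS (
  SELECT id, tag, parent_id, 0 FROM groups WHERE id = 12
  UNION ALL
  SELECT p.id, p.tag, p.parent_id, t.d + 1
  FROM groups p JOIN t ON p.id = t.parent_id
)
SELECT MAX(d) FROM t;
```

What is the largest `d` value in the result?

6

Base: id=12 (omega), parent_id=11, d 0.
Iteration 1: join on id=11 -> pi (id 11, parent_id=10, d 1).
Iteration 2: join on id=10 -> xi (id 10, parent_id=8, d 2).
Iteration 3: join on id=8 -> theta (id 8, parent_id=7, d 3).
Iteration 4: join on id=7 -> tau (id 7, parent_id=2, d 4).
Iteration 5: join on id=2 -> psi (id 2, parent_id=1, d 5).
Iteration 6: join on id=1 -> nu (id 1, parent_id=NULL, d 6).
Iteration 7: parent_id is NULL; no match; recursion stops.
d values: 0, 1, 2, 3, 4, 5, 6; the maximum is 6.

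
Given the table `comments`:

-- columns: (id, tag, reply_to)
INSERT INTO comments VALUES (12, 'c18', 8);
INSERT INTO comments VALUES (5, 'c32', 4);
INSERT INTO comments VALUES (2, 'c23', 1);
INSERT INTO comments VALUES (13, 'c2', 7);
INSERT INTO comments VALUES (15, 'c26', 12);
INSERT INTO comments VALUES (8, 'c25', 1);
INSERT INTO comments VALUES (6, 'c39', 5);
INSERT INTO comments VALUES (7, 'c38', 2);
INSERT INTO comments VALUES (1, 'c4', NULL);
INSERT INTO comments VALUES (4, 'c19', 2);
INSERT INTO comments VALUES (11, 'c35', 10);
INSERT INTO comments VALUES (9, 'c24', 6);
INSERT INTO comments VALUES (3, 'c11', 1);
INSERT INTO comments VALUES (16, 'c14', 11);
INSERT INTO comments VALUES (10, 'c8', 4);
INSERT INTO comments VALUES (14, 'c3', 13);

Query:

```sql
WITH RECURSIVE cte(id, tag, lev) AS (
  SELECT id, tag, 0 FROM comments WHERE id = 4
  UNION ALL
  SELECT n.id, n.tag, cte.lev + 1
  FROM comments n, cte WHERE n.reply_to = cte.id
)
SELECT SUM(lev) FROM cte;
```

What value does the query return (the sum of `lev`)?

Base: id=4 (c19) at lev 0.
Iteration 1: rows with reply_to in {4} -> c32 (id 5, lev 1), c8 (id 10, lev 1).
Iteration 2: rows with reply_to in {5,10} -> c39 (id 6, lev 2), c35 (id 11, lev 2).
Iteration 3: rows with reply_to in {6,11} -> c24 (id 9, lev 3), c14 (id 16, lev 3).
Iteration 4: no rows with reply_to in {9,16}; recursion stops.
SUM(lev) = 0 + 1 + 1 + 2 + 2 + 3 + 3 = 12.

12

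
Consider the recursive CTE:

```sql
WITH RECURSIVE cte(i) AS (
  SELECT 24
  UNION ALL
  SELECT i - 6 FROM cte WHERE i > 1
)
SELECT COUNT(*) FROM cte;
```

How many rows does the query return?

Base: i=24.
Iteration 1: 24 > 1 holds -> i = 24 - 6 = 18.
Iteration 2: 18 > 1 holds -> i = 18 - 6 = 12.
Iteration 3: 12 > 1 holds -> i = 12 - 6 = 6.
Iteration 4: 6 > 1 holds -> i = 6 - 6 = 0.
Iteration 5: 0 > 1 fails; recursion stops.
Total rows emitted: 5.

5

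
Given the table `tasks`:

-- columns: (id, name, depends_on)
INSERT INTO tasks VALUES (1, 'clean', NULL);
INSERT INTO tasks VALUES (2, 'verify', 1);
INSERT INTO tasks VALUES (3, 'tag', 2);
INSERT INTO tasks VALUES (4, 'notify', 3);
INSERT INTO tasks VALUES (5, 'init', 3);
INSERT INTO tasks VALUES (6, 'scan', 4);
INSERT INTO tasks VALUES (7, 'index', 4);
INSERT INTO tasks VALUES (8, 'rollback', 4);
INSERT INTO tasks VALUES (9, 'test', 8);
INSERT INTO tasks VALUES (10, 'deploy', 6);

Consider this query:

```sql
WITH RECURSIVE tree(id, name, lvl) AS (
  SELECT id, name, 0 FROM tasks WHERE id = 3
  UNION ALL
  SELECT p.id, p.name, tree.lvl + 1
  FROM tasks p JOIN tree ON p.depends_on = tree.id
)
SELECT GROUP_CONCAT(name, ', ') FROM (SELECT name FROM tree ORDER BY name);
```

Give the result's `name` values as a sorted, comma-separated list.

deploy, index, init, notify, rollback, scan, tag, test

Base: id=3 (tag) at lvl 0.
Iteration 1: rows with depends_on in {3} -> notify (id 4, lvl 1), init (id 5, lvl 1).
Iteration 2: rows with depends_on in {4,5} -> scan (id 6, lvl 2), index (id 7, lvl 2), rollback (id 8, lvl 2).
Iteration 3: rows with depends_on in {6,7,8} -> test (id 9, lvl 3), deploy (id 10, lvl 3).
Iteration 4: no rows with depends_on in {9,10}; recursion stops.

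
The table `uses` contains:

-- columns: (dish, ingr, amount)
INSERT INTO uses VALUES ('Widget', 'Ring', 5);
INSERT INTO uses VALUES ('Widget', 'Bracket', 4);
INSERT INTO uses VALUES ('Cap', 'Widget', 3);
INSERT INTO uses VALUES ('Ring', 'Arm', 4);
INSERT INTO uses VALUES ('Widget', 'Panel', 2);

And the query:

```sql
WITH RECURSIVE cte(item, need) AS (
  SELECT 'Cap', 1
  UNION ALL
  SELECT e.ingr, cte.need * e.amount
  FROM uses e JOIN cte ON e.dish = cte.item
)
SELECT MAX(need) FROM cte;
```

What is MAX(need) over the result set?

Base: (Cap, need=1).
Iteration 1: components of {Cap} -> Widget = 1*3 = 3.
Iteration 2: components of {Widget} -> Bracket = 3*4 = 12, Panel = 3*2 = 6, Ring = 3*5 = 15.
Iteration 3: components of {Bracket,Panel,Ring} -> Arm = 15*4 = 60.
Iteration 4: no further components; recursion stops.
need values: 1, 3, 15, 6, 12, 60; the maximum is 60.

60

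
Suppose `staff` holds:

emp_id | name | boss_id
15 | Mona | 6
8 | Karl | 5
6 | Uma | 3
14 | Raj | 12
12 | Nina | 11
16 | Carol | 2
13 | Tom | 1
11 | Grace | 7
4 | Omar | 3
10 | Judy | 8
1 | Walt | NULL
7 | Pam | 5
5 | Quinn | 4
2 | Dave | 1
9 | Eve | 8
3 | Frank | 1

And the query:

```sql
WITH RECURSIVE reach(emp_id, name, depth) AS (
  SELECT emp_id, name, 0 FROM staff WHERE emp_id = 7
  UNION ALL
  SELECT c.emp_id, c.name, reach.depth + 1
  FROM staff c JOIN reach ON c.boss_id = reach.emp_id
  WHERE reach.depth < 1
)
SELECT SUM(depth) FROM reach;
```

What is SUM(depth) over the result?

Base: emp_id=7 (Pam) at depth 0.
Iteration 1: rows with boss_id in {7} -> Grace (id 11, depth 1).
Iteration 2: depth < 1 fails for all current rows; recursion stops.
SUM(depth) = 0 + 1 = 1.

1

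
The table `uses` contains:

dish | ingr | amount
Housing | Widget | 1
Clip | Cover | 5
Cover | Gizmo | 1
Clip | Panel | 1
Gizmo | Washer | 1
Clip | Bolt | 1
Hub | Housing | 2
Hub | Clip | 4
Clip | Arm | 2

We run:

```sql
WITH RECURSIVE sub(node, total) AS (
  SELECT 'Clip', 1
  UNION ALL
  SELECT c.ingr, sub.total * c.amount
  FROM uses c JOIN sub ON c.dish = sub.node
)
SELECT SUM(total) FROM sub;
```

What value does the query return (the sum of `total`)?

20

Base: (Clip, total=1).
Iteration 1: components of {Clip} -> Arm = 1*2 = 2, Bolt = 1*1 = 1, Cover = 1*5 = 5, Panel = 1*1 = 1.
Iteration 2: components of {Arm,Bolt,Cover,Panel} -> Gizmo = 5*1 = 5.
Iteration 3: components of {Gizmo} -> Washer = 5*1 = 5.
Iteration 4: no further components; recursion stops.
SUM(total) = 1 + 2 + 5 + 1 + 1 + 5 + 5 = 20.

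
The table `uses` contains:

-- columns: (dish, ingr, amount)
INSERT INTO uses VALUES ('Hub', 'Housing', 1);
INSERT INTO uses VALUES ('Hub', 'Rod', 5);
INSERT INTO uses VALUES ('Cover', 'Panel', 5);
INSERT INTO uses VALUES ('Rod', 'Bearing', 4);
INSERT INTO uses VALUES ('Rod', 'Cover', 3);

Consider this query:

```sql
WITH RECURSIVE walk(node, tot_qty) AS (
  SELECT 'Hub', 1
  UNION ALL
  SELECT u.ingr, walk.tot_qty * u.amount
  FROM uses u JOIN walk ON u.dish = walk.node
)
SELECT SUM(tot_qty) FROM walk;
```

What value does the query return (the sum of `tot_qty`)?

Base: (Hub, tot_qty=1).
Iteration 1: components of {Hub} -> Housing = 1*1 = 1, Rod = 1*5 = 5.
Iteration 2: components of {Housing,Rod} -> Bearing = 5*4 = 20, Cover = 5*3 = 15.
Iteration 3: components of {Bearing,Cover} -> Panel = 15*5 = 75.
Iteration 4: no further components; recursion stops.
SUM(tot_qty) = 1 + 5 + 1 + 15 + 20 + 75 = 117.

117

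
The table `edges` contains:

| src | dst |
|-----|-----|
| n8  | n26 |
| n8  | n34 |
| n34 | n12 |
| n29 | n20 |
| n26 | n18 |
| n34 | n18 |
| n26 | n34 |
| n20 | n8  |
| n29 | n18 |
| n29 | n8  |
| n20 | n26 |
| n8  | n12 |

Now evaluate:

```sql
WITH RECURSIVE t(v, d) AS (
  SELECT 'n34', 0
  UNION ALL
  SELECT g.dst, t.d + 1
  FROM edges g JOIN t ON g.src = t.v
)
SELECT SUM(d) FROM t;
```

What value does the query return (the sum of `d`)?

2

Base: (n34, d=0).
Iteration 1: edges from {n34} -> (n12, d=1), (n18, d=1).
Iteration 2: no outgoing edges from {n12,n18}; recursion stops.
SUM(d) = 0 + 1 + 1 = 2.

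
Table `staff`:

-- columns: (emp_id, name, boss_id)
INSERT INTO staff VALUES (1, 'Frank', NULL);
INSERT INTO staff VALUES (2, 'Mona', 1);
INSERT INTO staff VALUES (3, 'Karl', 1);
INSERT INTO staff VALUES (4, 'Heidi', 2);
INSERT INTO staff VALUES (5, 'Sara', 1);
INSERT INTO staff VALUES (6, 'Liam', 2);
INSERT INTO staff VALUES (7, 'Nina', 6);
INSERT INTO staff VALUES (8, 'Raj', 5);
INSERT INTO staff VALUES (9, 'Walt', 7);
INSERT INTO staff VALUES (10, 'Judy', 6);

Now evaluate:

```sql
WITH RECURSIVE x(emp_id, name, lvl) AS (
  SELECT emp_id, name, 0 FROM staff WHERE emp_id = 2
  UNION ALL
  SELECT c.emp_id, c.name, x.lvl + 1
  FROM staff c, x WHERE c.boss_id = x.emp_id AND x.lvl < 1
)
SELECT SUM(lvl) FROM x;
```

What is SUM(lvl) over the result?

2

Base: emp_id=2 (Mona) at lvl 0.
Iteration 1: rows with boss_id in {2} -> Heidi (id 4, lvl 1), Liam (id 6, lvl 1).
Iteration 2: lvl < 1 fails for all current rows; recursion stops.
SUM(lvl) = 0 + 1 + 1 = 2.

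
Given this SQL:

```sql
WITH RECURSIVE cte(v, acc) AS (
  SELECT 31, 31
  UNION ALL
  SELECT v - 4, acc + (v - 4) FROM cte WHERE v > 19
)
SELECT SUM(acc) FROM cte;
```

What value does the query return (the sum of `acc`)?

Base: v=31, acc=31.
Iteration 1: 31 > 19 holds -> v = 31 - 4 = 27, acc = 31 + 27 = 58.
Iteration 2: 27 > 19 holds -> v = 27 - 4 = 23, acc = 58 + 23 = 81.
Iteration 3: 23 > 19 holds -> v = 23 - 4 = 19, acc = 81 + 19 = 100.
Iteration 4: 19 > 19 fails; recursion stops.
SUM(acc) = 31 + 58 + 81 + 100 = 270.

270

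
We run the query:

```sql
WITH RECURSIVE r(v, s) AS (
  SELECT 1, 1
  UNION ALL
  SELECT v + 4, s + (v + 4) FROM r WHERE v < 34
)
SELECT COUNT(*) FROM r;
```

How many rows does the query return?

10

Base: v=1, s=1.
Iteration 1: 1 < 34 holds -> v = 1 + 4 = 5, s = 1 + 5 = 6.
Iteration 2: 5 < 34 holds -> v = 5 + 4 = 9, s = 6 + 9 = 15.
Iteration 3: 9 < 34 holds -> v = 9 + 4 = 13, s = 15 + 13 = 28.
Iteration 4: 13 < 34 holds -> v = 13 + 4 = 17, s = 28 + 17 = 45.
Iteration 5: 17 < 34 holds -> v = 17 + 4 = 21, s = 45 + 21 = 66.
Iteration 6: 21 < 34 holds -> v = 21 + 4 = 25, s = 66 + 25 = 91.
Iteration 7: 25 < 34 holds -> v = 25 + 4 = 29, s = 91 + 29 = 120.
Iteration 8: 29 < 34 holds -> v = 29 + 4 = 33, s = 120 + 33 = 153.
Iteration 9: 33 < 34 holds -> v = 33 + 4 = 37, s = 153 + 37 = 190.
Iteration 10: 37 < 34 fails; recursion stops.
Total rows emitted: 10.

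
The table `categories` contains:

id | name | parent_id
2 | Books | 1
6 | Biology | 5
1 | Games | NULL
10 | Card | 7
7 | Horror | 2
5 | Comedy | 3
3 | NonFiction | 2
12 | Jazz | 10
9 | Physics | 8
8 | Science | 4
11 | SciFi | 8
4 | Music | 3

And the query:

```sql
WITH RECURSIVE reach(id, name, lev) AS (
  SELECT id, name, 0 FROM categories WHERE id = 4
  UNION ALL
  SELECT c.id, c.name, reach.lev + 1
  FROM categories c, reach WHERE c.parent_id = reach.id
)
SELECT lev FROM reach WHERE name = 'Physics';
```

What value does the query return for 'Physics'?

2

Base: id=4 (Music) at lev 0.
Iteration 1: rows with parent_id in {4} -> Science (id 8, lev 1).
Iteration 2: rows with parent_id in {8} -> Physics (id 9, lev 2), SciFi (id 11, lev 2).
Iteration 3: no rows with parent_id in {9,11}; recursion stops.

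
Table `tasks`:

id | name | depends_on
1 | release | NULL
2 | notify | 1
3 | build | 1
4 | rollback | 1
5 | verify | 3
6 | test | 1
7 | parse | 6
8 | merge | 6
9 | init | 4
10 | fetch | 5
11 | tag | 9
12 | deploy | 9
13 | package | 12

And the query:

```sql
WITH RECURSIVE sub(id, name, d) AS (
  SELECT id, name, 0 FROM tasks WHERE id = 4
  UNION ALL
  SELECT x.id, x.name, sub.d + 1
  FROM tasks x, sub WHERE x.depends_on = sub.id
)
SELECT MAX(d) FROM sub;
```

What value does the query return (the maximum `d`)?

3

Base: id=4 (rollback) at d 0.
Iteration 1: rows with depends_on in {4} -> init (id 9, d 1).
Iteration 2: rows with depends_on in {9} -> tag (id 11, d 2), deploy (id 12, d 2).
Iteration 3: rows with depends_on in {11,12} -> package (id 13, d 3).
Iteration 4: no rows with depends_on in {13}; recursion stops.
d values: 0, 1, 2, 2, 3; the maximum is 3.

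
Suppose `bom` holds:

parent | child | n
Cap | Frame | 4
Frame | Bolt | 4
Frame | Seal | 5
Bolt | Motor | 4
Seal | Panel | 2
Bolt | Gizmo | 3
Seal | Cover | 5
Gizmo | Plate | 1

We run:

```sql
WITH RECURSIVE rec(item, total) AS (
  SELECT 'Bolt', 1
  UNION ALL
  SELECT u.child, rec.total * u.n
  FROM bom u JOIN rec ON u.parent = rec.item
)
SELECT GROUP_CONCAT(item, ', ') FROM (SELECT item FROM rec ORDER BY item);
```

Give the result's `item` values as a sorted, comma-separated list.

Bolt, Gizmo, Motor, Plate

Base: (Bolt, total=1).
Iteration 1: components of {Bolt} -> Gizmo = 1*3 = 3, Motor = 1*4 = 4.
Iteration 2: components of {Gizmo,Motor} -> Plate = 3*1 = 3.
Iteration 3: no further components; recursion stops.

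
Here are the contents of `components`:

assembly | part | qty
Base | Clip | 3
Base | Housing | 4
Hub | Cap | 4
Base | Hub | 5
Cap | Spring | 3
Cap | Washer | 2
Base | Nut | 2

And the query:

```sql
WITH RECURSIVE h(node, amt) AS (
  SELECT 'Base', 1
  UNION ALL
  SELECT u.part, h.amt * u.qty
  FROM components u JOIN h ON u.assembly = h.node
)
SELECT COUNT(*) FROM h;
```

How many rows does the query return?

Base: (Base, amt=1).
Iteration 1: components of {Base} -> Clip = 1*3 = 3, Housing = 1*4 = 4, Hub = 1*5 = 5, Nut = 1*2 = 2.
Iteration 2: components of {Clip,Housing,Hub,Nut} -> Cap = 5*4 = 20.
Iteration 3: components of {Cap} -> Spring = 20*3 = 60, Washer = 20*2 = 40.
Iteration 4: no further components; recursion stops.
Total rows emitted: 8.

8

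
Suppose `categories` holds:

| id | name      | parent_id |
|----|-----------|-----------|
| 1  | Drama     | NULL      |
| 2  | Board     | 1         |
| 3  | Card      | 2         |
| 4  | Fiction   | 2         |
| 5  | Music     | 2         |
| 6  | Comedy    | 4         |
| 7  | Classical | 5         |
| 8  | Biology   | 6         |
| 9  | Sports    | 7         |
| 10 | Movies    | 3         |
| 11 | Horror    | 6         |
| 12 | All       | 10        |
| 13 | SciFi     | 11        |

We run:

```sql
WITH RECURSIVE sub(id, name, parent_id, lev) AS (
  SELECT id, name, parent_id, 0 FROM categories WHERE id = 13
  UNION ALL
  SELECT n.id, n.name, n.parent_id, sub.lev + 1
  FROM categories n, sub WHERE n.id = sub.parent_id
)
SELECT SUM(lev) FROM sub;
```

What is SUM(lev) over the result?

Base: id=13 (SciFi), parent_id=11, lev 0.
Iteration 1: join on id=11 -> Horror (id 11, parent_id=6, lev 1).
Iteration 2: join on id=6 -> Comedy (id 6, parent_id=4, lev 2).
Iteration 3: join on id=4 -> Fiction (id 4, parent_id=2, lev 3).
Iteration 4: join on id=2 -> Board (id 2, parent_id=1, lev 4).
Iteration 5: join on id=1 -> Drama (id 1, parent_id=NULL, lev 5).
Iteration 6: parent_id is NULL; no match; recursion stops.
SUM(lev) = 0 + 1 + 2 + 3 + 4 + 5 = 15.

15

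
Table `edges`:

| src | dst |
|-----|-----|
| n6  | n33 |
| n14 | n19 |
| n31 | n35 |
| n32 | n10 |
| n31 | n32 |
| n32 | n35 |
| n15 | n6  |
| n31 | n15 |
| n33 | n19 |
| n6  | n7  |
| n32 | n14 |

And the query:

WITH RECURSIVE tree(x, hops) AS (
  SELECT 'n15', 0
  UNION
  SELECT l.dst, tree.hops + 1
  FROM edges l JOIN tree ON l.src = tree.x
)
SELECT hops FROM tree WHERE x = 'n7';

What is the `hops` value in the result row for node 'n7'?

2

Base: (n15, hops=0).
Iteration 1: edges from {n15} -> (n6, hops=1).
Iteration 2: edges from {n6} -> (n33, hops=2), (n7, hops=2).
Iteration 3: edges from {n33,n7} -> (n19, hops=3).
Iteration 4: no outgoing edges from {n19}; recursion stops.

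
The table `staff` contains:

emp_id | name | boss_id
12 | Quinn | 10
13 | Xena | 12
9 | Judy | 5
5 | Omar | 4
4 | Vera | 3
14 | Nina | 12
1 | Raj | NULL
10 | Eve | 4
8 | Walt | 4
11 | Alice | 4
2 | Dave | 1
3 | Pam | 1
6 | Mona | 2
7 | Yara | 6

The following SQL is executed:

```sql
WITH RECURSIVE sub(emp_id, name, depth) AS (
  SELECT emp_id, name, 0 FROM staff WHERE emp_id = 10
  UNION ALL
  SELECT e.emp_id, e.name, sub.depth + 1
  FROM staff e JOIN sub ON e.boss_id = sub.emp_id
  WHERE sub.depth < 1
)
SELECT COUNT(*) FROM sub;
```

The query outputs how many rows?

2

Base: emp_id=10 (Eve) at depth 0.
Iteration 1: rows with boss_id in {10} -> Quinn (id 12, depth 1).
Iteration 2: depth < 1 fails for all current rows; recursion stops.
Total rows emitted: 2.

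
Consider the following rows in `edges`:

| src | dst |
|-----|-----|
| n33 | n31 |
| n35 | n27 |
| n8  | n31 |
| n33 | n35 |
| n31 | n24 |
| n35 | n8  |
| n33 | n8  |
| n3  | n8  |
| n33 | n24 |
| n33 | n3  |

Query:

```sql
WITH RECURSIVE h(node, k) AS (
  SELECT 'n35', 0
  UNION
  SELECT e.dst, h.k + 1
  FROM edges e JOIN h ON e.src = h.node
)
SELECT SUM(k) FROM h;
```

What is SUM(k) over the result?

Base: (n35, k=0).
Iteration 1: edges from {n35} -> (n27, k=1), (n8, k=1).
Iteration 2: edges from {n27,n8} -> (n31, k=2).
Iteration 3: edges from {n31} -> (n24, k=3).
Iteration 4: no outgoing edges from {n24}; recursion stops.
SUM(k) = 0 + 1 + 1 + 2 + 3 = 7.

7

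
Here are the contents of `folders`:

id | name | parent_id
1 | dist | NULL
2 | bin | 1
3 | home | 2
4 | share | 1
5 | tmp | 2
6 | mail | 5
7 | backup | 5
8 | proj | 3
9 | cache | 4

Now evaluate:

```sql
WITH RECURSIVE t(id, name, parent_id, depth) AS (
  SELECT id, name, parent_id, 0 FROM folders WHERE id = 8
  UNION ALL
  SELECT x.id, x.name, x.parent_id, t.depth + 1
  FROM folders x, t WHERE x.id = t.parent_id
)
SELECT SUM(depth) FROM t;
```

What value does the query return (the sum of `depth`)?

6

Base: id=8 (proj), parent_id=3, depth 0.
Iteration 1: join on id=3 -> home (id 3, parent_id=2, depth 1).
Iteration 2: join on id=2 -> bin (id 2, parent_id=1, depth 2).
Iteration 3: join on id=1 -> dist (id 1, parent_id=NULL, depth 3).
Iteration 4: parent_id is NULL; no match; recursion stops.
SUM(depth) = 0 + 1 + 2 + 3 = 6.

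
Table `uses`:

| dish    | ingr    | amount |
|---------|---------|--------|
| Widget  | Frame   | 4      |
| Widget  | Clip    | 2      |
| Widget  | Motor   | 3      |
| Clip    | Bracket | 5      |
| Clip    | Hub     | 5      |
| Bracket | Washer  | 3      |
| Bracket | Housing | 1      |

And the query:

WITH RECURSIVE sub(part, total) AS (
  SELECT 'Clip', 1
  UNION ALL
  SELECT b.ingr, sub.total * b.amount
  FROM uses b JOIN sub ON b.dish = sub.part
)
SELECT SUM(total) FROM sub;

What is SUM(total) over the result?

Base: (Clip, total=1).
Iteration 1: components of {Clip} -> Bracket = 1*5 = 5, Hub = 1*5 = 5.
Iteration 2: components of {Bracket,Hub} -> Housing = 5*1 = 5, Washer = 5*3 = 15.
Iteration 3: no further components; recursion stops.
SUM(total) = 1 + 5 + 5 + 15 + 5 = 31.

31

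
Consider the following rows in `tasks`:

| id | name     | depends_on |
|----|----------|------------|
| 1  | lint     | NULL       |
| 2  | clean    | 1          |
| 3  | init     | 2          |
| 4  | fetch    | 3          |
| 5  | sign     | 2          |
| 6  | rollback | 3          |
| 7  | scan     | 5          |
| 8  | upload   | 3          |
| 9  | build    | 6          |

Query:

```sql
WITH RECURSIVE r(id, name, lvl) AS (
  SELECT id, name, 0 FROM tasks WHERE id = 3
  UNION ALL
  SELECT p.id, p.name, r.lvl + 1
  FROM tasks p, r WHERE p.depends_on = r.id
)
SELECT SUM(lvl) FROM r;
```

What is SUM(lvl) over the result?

5

Base: id=3 (init) at lvl 0.
Iteration 1: rows with depends_on in {3} -> fetch (id 4, lvl 1), rollback (id 6, lvl 1), upload (id 8, lvl 1).
Iteration 2: rows with depends_on in {4,6,8} -> build (id 9, lvl 2).
Iteration 3: no rows with depends_on in {9}; recursion stops.
SUM(lvl) = 0 + 1 + 1 + 1 + 2 = 5.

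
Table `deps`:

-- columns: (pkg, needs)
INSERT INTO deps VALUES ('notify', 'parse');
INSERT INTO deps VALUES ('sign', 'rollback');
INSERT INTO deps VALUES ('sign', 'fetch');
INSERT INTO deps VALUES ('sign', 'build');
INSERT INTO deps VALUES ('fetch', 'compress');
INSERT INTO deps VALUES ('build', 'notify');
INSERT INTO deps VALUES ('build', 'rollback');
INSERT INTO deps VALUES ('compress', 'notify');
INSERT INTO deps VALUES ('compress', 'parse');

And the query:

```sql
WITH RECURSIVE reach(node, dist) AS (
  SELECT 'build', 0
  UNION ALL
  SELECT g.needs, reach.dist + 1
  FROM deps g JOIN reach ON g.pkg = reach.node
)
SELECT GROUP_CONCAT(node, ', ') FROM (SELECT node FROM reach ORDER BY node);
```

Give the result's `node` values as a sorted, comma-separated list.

Base: (build, dist=0).
Iteration 1: edges from {build} -> (notify, dist=1), (rollback, dist=1).
Iteration 2: edges from {notify,rollback} -> (parse, dist=2).
Iteration 3: no outgoing edges from {parse}; recursion stops.

build, notify, parse, rollback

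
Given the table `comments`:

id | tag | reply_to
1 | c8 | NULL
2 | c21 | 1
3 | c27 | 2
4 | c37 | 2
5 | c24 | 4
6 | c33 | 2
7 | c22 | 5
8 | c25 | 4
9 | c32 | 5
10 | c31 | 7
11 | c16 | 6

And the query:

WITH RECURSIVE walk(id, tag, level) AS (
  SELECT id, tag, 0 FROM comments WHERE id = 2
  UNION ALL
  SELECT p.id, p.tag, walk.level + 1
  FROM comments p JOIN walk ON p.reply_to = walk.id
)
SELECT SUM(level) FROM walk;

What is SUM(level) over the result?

Base: id=2 (c21) at level 0.
Iteration 1: rows with reply_to in {2} -> c27 (id 3, level 1), c37 (id 4, level 1), c33 (id 6, level 1).
Iteration 2: rows with reply_to in {3,4,6} -> c24 (id 5, level 2), c25 (id 8, level 2), c16 (id 11, level 2).
Iteration 3: rows with reply_to in {5,8,11} -> c22 (id 7, level 3), c32 (id 9, level 3).
Iteration 4: rows with reply_to in {7,9} -> c31 (id 10, level 4).
Iteration 5: no rows with reply_to in {10}; recursion stops.
SUM(level) = 0 + 1 + 1 + 1 + 2 + 2 + 2 + 3 + 3 + 4 = 19.

19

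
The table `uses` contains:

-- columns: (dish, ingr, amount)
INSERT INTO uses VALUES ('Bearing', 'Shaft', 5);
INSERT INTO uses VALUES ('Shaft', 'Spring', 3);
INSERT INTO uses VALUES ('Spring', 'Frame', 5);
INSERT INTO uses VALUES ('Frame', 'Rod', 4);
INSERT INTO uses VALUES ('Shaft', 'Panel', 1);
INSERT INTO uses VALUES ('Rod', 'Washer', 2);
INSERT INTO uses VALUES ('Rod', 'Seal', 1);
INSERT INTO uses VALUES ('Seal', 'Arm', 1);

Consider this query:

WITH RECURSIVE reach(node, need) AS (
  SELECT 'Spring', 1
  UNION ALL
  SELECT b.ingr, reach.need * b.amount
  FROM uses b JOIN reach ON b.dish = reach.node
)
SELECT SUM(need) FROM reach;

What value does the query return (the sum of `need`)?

106

Base: (Spring, need=1).
Iteration 1: components of {Spring} -> Frame = 1*5 = 5.
Iteration 2: components of {Frame} -> Rod = 5*4 = 20.
Iteration 3: components of {Rod} -> Seal = 20*1 = 20, Washer = 20*2 = 40.
Iteration 4: components of {Seal,Washer} -> Arm = 20*1 = 20.
Iteration 5: no further components; recursion stops.
SUM(need) = 1 + 5 + 20 + 40 + 20 + 20 = 106.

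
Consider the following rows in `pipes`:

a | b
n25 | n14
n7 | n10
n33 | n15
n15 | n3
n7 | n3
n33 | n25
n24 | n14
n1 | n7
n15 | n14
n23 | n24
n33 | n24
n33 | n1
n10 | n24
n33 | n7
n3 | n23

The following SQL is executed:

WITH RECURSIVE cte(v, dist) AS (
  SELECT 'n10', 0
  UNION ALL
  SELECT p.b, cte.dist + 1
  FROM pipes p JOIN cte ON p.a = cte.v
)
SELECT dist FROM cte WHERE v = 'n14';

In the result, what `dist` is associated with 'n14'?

2

Base: (n10, dist=0).
Iteration 1: edges from {n10} -> (n24, dist=1).
Iteration 2: edges from {n24} -> (n14, dist=2).
Iteration 3: no outgoing edges from {n14}; recursion stops.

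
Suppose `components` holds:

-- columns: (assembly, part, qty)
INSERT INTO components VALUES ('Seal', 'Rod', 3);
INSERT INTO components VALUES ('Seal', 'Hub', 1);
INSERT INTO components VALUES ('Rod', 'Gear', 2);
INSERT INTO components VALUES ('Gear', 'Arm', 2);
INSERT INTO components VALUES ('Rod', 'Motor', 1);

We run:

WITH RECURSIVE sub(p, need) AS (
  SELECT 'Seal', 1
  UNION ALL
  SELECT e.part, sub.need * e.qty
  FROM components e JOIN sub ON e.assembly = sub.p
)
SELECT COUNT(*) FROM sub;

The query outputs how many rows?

6

Base: (Seal, need=1).
Iteration 1: components of {Seal} -> Hub = 1*1 = 1, Rod = 1*3 = 3.
Iteration 2: components of {Hub,Rod} -> Gear = 3*2 = 6, Motor = 3*1 = 3.
Iteration 3: components of {Gear,Motor} -> Arm = 6*2 = 12.
Iteration 4: no further components; recursion stops.
Total rows emitted: 6.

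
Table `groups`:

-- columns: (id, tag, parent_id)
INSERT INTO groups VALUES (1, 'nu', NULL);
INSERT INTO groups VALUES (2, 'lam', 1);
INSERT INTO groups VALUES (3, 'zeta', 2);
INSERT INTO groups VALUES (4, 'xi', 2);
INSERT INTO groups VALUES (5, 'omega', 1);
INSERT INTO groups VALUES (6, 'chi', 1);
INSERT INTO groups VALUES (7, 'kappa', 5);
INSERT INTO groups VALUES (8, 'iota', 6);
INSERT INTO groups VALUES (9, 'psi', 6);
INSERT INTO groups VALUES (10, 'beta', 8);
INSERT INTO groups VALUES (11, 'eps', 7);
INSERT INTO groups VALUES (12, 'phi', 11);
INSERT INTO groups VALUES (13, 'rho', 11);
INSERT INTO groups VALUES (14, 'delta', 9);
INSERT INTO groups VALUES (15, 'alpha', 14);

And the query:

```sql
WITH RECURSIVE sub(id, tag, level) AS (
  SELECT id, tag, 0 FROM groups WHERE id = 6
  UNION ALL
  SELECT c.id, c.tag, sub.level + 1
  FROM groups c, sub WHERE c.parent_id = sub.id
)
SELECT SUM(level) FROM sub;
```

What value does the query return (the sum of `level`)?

Base: id=6 (chi) at level 0.
Iteration 1: rows with parent_id in {6} -> iota (id 8, level 1), psi (id 9, level 1).
Iteration 2: rows with parent_id in {8,9} -> beta (id 10, level 2), delta (id 14, level 2).
Iteration 3: rows with parent_id in {10,14} -> alpha (id 15, level 3).
Iteration 4: no rows with parent_id in {15}; recursion stops.
SUM(level) = 0 + 1 + 1 + 2 + 2 + 3 = 9.

9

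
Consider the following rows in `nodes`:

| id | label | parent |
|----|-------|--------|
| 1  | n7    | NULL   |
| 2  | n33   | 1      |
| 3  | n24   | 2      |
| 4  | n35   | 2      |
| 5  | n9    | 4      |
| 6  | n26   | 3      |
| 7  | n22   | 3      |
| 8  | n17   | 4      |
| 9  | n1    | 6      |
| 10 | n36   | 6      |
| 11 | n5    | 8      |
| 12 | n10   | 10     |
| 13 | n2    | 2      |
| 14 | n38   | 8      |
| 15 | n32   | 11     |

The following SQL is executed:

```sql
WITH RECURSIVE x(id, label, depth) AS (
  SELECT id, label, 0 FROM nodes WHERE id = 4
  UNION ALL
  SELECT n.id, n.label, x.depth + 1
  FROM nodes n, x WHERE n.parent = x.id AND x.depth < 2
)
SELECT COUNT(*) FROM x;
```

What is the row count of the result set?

5

Base: id=4 (n35) at depth 0.
Iteration 1: rows with parent in {4} -> n9 (id 5, depth 1), n17 (id 8, depth 1).
Iteration 2: rows with parent in {5,8} -> n5 (id 11, depth 2), n38 (id 14, depth 2).
Iteration 3: depth < 2 fails for all current rows; recursion stops.
Total rows emitted: 5.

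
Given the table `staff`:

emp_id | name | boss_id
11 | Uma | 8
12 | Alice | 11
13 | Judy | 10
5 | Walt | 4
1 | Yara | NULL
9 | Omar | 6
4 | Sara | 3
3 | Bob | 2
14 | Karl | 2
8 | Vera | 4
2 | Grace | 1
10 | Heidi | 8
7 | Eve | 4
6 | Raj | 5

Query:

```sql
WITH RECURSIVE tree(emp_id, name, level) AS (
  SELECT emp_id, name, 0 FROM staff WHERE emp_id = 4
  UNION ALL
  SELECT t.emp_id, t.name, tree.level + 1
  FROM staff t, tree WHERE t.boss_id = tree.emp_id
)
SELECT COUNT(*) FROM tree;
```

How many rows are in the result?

10

Base: emp_id=4 (Sara) at level 0.
Iteration 1: rows with boss_id in {4} -> Walt (id 5, level 1), Eve (id 7, level 1), Vera (id 8, level 1).
Iteration 2: rows with boss_id in {5,7,8} -> Raj (id 6, level 2), Heidi (id 10, level 2), Uma (id 11, level 2).
Iteration 3: rows with boss_id in {6,10,11} -> Omar (id 9, level 3), Alice (id 12, level 3), Judy (id 13, level 3).
Iteration 4: no rows with boss_id in {9,12,13}; recursion stops.
Total rows emitted: 10.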